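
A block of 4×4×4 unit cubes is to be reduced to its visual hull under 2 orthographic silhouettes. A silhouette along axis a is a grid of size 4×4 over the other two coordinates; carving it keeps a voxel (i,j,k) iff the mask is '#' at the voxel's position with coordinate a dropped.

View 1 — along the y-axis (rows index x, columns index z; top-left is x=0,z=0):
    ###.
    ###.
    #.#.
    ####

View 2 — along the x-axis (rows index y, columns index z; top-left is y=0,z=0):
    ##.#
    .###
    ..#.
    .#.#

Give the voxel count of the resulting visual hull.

start: 4×4×4 = 64 voxels
step 1: project along y, AND mask (12/16) → |grid| = 48
step 2: project along x, AND mask (9/16) → |grid| = 24

|visual hull| = 24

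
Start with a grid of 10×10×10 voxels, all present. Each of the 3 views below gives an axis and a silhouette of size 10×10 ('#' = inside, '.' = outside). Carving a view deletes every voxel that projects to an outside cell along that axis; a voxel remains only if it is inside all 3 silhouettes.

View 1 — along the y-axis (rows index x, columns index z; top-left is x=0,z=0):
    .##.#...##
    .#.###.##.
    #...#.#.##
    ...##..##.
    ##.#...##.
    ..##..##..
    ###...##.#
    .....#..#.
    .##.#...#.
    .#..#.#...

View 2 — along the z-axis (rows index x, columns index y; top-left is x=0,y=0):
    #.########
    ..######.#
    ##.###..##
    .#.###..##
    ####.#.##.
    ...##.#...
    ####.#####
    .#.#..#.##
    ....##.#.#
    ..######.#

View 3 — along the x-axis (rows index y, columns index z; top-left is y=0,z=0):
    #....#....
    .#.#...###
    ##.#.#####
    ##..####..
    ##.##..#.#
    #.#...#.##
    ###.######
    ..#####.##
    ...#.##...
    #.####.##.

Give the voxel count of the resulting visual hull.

initial block: 10^3 = 1000
  1. axis=1 (XZ plane), |mask|=44  ⇒  voxels=440
  2. axis=2 (XY plane), |mask|=64  ⇒  voxels=294
  3. axis=0 (YZ plane), |mask|=58  ⇒  voxels=168

168 voxels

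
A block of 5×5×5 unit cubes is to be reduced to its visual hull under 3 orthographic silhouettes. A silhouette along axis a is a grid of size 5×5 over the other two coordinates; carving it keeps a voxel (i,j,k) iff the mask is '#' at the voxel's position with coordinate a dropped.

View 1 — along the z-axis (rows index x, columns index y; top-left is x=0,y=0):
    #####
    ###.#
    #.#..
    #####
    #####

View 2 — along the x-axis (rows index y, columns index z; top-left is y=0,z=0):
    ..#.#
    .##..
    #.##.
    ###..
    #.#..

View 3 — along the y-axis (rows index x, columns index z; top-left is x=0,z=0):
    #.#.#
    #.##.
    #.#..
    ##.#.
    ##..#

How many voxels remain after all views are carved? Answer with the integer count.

before carving: 125 voxels (5×5×5)
after view 1 [z-axis, 21 of 25 cells solid] → remaining = 105
after view 2 [x-axis, 12 of 25 cells solid] → remaining = 50
after view 3 [y-axis, 14 of 25 cells solid] → remaining = 31

voxel count = 31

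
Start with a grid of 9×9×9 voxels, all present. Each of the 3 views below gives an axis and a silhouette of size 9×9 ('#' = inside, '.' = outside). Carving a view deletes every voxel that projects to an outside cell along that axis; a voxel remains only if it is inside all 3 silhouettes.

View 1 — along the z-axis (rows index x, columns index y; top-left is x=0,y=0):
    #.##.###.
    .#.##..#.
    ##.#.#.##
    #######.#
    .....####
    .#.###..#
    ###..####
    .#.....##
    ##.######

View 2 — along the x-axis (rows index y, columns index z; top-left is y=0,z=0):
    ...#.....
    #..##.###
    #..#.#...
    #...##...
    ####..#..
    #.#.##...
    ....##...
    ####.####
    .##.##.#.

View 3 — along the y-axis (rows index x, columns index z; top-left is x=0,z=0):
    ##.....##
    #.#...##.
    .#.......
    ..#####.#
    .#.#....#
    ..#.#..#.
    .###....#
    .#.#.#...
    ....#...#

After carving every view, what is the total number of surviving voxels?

start: 9×9×9 = 729 voxels
V1 z: intersect with XY mask (51 set) -- 459 left
V2 x: intersect with YZ mask (37 set) -- 223 left
V3 y: intersect with XZ mask (30 set) -- 77 left

voxel count = 77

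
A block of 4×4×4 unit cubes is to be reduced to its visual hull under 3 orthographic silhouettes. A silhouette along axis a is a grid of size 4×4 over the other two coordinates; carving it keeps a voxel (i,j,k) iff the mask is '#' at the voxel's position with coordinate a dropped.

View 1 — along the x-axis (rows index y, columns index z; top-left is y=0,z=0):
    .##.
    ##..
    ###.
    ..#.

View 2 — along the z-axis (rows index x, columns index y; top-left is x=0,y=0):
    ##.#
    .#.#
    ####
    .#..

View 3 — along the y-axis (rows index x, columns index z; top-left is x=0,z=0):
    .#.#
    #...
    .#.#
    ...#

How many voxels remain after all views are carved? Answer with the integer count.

full grid |V| = 64
carve view 1 (along x, YZ-mask fill 8/16): 32 voxels remain
carve view 2 (along z, XY-mask fill 10/16): 18 voxels remain
carve view 3 (along y, XZ-mask fill 6/16): 6 voxels remain

6 voxels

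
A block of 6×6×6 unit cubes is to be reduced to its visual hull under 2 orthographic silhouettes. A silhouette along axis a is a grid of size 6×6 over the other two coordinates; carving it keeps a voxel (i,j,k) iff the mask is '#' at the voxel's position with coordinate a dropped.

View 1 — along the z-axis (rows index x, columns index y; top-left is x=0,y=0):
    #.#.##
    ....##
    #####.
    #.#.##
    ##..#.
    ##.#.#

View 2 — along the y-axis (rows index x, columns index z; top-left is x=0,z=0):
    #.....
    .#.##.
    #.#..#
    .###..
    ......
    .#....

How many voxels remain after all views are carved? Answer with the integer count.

|visual hull| = 41

initial block: 6^3 = 216
[1] z-view keeps 22 columns → grid now 132
[2] y-view keeps 11 columns → grid now 41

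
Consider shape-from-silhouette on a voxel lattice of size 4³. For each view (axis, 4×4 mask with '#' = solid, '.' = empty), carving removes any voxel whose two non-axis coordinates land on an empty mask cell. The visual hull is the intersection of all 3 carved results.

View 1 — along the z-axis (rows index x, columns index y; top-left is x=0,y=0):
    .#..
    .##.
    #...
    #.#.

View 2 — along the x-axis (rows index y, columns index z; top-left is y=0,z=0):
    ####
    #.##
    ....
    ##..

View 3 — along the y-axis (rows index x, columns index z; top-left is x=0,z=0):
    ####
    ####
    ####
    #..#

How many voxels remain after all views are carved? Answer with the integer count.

start: 4×4×4 = 64 voxels
  1. axis=2 (XY plane), |mask|=6  ⇒  voxels=24
  2. axis=0 (YZ plane), |mask|=9  ⇒  voxels=14
  3. axis=1 (XZ plane), |mask|=14  ⇒  voxels=12

voxel count = 12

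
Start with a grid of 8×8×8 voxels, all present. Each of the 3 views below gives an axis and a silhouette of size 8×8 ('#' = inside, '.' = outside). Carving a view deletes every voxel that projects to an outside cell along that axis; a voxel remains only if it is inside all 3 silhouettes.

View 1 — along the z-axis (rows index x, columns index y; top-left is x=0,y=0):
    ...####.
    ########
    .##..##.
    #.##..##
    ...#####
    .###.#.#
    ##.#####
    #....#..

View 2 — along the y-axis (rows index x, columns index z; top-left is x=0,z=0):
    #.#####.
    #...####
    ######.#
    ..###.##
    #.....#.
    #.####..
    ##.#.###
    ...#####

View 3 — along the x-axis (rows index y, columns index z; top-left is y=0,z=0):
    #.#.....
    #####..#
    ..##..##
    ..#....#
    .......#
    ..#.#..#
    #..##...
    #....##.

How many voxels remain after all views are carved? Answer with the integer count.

75 voxels

initial block: 8^3 = 512
step 1: project along z, AND mask (40/64) → |grid| = 320
step 2: project along y, AND mask (41/64) → |grid| = 204
step 3: project along x, AND mask (24/64) → |grid| = 75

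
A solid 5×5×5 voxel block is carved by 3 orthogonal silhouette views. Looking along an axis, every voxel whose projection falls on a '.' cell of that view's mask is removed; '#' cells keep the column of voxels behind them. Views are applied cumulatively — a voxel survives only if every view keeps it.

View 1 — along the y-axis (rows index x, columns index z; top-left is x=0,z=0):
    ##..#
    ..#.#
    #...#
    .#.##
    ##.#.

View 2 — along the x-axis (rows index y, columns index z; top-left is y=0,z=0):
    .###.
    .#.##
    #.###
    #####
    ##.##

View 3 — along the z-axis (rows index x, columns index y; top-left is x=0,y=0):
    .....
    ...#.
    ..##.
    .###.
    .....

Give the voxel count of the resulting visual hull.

voxel count = 14

initial block: 5^3 = 125
  1. axis=1 (XZ plane), |mask|=13  ⇒  voxels=65
  2. axis=0 (YZ plane), |mask|=19  ⇒  voxels=50
  3. axis=2 (XY plane), |mask|=6  ⇒  voxels=14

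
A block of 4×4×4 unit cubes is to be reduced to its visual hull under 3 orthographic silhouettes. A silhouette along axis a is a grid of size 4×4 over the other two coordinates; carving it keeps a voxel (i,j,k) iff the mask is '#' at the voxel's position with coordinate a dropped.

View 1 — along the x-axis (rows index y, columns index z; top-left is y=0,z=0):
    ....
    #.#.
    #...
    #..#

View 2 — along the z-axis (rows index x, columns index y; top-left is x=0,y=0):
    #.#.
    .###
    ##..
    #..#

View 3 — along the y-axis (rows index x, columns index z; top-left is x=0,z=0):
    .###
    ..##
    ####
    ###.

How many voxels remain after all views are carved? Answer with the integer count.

5 voxels

start: 4×4×4 = 64 voxels
after view 1 [x-axis, 5 of 16 cells solid] → remaining = 20
after view 2 [z-axis, 9 of 16 cells solid] → remaining = 10
after view 3 [y-axis, 12 of 16 cells solid] → remaining = 5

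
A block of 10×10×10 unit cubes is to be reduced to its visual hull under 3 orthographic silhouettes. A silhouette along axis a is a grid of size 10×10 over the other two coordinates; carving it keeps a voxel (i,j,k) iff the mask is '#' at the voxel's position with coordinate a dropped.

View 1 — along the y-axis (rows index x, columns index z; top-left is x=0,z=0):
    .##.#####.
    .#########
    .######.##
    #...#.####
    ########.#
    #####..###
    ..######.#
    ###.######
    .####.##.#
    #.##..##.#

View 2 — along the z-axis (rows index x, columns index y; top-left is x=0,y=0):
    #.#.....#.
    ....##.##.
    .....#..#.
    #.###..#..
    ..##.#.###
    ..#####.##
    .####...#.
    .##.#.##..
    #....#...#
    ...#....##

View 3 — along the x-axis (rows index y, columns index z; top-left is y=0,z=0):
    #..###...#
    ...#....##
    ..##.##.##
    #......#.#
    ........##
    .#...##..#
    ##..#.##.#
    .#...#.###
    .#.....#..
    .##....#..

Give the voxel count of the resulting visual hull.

voxel count = 128

full grid |V| = 1000
  1. axis=1 (XZ plane), |mask|=76  ⇒  voxels=760
  2. axis=2 (XY plane), |mask|=43  ⇒  voxels=332
  3. axis=0 (YZ plane), |mask|=39  ⇒  voxels=128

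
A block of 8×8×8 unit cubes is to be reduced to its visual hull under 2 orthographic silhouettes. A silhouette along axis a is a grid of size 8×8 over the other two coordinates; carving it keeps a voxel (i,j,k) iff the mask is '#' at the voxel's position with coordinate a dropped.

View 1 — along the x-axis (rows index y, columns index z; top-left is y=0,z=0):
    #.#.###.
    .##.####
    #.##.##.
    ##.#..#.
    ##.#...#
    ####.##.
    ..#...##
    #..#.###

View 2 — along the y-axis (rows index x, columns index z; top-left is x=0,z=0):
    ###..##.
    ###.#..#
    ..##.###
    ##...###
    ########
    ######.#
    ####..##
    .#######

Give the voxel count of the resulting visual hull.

full grid |V| = 512
carve view 1 (along x, YZ-mask fill 38/64): 304 voxels remain
carve view 2 (along y, XZ-mask fill 48/64): 232 voxels remain

remaining voxels: 232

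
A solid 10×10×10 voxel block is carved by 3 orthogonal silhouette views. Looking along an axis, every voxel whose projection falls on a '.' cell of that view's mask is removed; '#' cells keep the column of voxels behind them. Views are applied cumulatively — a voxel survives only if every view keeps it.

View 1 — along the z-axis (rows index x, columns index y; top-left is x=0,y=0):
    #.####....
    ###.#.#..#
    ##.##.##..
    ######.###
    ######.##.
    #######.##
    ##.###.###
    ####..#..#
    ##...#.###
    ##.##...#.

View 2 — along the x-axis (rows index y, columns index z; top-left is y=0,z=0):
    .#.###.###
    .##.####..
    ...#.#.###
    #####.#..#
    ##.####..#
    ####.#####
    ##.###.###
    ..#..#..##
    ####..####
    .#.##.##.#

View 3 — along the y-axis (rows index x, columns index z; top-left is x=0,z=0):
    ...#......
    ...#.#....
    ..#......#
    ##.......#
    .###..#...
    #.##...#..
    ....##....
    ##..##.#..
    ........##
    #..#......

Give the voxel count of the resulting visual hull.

remaining voxels: 135

start: 10×10×10 = 1000 voxels
V1 z: intersect with XY mask (68 set) -- 680 left
V2 x: intersect with YZ mask (67 set) -- 456 left
V3 y: intersect with XZ mask (27 set) -- 135 left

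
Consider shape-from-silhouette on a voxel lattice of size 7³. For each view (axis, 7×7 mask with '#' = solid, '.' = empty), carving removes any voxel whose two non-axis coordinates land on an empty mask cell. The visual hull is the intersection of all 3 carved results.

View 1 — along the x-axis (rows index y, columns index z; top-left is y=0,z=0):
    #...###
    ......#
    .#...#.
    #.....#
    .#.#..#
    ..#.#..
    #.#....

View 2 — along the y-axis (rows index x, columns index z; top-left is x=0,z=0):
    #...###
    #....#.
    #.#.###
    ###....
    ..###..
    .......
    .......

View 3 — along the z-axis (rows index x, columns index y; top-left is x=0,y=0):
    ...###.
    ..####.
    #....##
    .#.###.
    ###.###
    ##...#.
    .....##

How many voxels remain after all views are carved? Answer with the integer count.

22 voxels

full grid |V| = 343
V1 x: intersect with YZ mask (16 set) -- 112 left
V2 y: intersect with XZ mask (17 set) -- 41 left
V3 z: intersect with XY mask (25 set) -- 22 left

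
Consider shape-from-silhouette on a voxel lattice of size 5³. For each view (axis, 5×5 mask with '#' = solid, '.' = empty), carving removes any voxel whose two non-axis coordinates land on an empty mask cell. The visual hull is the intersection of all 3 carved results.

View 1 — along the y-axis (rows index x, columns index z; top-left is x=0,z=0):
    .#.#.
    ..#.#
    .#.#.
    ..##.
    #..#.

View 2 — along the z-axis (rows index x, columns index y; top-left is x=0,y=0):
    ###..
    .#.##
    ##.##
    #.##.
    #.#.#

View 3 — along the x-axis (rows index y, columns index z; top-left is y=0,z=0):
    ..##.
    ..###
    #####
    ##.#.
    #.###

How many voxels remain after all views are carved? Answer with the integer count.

start: 5×5×5 = 125 voxels
  1. axis=1 (XZ plane), |mask|=10  ⇒  voxels=50
  2. axis=2 (XY plane), |mask|=16  ⇒  voxels=32
  3. axis=0 (YZ plane), |mask|=17  ⇒  voxels=23

voxel count = 23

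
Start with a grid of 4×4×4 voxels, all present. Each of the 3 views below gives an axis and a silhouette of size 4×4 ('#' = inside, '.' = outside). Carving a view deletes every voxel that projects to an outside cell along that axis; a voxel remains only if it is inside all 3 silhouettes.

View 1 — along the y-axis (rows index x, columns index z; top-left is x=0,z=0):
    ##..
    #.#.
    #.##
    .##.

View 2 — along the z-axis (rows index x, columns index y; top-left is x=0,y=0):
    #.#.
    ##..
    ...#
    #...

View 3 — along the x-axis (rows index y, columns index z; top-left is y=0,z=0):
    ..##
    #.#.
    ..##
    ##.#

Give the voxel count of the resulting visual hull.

|visual hull| = 6

initial block: 4^3 = 64
[1] y-view keeps 9 columns → grid now 36
[2] z-view keeps 6 columns → grid now 13
[3] x-view keeps 9 columns → grid now 6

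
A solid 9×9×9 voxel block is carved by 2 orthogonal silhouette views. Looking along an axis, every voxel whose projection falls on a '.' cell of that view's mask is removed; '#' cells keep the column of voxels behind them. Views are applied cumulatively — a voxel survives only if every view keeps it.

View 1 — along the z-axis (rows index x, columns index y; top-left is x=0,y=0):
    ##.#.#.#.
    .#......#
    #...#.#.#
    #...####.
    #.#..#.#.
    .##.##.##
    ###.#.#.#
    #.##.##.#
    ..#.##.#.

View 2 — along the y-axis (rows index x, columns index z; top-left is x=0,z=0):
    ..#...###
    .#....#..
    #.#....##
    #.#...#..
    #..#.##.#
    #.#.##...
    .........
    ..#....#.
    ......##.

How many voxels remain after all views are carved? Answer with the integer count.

119 voxels

initial block: 9^3 = 729
  1. axis=2 (XY plane), |mask|=42  ⇒  voxels=378
  2. axis=1 (XZ plane), |mask|=26  ⇒  voxels=119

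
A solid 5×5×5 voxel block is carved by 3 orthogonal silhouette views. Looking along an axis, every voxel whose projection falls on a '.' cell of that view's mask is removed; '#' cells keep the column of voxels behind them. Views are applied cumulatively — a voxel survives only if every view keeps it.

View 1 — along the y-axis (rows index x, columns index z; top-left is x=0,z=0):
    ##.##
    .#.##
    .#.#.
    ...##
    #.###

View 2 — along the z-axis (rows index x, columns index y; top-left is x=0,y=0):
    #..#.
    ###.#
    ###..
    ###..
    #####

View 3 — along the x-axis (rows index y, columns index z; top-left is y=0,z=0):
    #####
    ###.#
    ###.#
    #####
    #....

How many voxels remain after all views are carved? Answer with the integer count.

38 voxels

full grid |V| = 125
  1. axis=1 (XZ plane), |mask|=15  ⇒  voxels=75
  2. axis=2 (XY plane), |mask|=17  ⇒  voxels=52
  3. axis=0 (YZ plane), |mask|=19  ⇒  voxels=38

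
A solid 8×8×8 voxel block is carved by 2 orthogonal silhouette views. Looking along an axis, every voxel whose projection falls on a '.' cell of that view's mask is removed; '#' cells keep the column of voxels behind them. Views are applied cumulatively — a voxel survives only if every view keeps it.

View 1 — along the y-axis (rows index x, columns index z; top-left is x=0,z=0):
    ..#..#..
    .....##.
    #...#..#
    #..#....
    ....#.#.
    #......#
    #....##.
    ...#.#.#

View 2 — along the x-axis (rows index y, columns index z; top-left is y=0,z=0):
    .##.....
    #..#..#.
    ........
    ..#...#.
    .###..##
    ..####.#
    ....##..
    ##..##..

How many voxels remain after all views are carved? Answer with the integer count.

initial block: 8^3 = 512
V1 y: intersect with XZ mask (19 set) -- 152 left
V2 x: intersect with YZ mask (23 set) -- 51 left

remaining voxels: 51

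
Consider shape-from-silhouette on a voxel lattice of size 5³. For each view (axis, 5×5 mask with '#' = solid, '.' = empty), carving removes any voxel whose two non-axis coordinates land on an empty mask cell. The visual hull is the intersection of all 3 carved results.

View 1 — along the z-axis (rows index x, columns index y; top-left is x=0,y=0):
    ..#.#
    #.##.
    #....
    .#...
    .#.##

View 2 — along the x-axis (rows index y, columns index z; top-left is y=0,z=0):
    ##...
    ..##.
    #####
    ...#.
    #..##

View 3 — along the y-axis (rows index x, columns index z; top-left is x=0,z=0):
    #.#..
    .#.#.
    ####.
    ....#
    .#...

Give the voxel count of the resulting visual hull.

voxel count = 9

full grid |V| = 125
step 1: project along z, AND mask (10/25) → |grid| = 50
step 2: project along x, AND mask (13/25) → |grid| = 26
step 3: project along y, AND mask (10/25) → |grid| = 9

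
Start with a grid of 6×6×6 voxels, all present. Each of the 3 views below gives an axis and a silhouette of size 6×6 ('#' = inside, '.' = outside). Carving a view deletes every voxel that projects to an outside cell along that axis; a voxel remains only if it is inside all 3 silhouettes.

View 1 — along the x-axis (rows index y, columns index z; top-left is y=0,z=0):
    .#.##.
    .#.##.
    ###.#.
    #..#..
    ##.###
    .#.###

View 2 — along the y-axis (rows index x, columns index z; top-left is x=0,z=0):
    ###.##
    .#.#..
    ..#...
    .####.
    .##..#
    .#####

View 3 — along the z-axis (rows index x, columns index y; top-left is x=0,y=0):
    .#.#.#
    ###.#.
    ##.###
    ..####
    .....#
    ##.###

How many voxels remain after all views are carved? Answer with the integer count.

full grid |V| = 216
carve view 1 (along x, YZ-mask fill 21/36): 126 voxels remain
carve view 2 (along y, XZ-mask fill 20/36): 69 voxels remain
carve view 3 (along z, XY-mask fill 22/36): 40 voxels remain

remaining voxels: 40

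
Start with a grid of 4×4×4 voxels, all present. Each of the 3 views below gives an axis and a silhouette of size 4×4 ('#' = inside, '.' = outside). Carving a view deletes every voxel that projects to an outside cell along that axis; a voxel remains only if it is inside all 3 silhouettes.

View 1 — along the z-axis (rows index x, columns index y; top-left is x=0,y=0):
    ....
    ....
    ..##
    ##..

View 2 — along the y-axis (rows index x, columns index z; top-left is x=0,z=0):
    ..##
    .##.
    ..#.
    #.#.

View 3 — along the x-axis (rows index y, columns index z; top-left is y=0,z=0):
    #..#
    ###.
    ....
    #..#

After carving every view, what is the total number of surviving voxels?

before carving: 64 voxels (4×4×4)
step 1: project along z, AND mask (4/16) → |grid| = 16
step 2: project along y, AND mask (7/16) → |grid| = 6
step 3: project along x, AND mask (7/16) → |grid| = 3

voxel count = 3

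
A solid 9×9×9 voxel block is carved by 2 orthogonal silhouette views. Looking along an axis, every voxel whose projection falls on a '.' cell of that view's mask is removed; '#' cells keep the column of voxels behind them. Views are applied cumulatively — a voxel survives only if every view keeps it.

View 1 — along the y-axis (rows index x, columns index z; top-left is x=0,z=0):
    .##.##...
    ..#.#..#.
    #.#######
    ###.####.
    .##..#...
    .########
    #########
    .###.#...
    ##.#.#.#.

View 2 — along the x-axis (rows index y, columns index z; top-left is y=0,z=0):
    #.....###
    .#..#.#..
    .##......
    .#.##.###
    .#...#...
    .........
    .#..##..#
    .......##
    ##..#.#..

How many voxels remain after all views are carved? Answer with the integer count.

voxel count = 149

full grid |V| = 729
[1] y-view keeps 51 columns → grid now 459
[2] x-view keeps 27 columns → grid now 149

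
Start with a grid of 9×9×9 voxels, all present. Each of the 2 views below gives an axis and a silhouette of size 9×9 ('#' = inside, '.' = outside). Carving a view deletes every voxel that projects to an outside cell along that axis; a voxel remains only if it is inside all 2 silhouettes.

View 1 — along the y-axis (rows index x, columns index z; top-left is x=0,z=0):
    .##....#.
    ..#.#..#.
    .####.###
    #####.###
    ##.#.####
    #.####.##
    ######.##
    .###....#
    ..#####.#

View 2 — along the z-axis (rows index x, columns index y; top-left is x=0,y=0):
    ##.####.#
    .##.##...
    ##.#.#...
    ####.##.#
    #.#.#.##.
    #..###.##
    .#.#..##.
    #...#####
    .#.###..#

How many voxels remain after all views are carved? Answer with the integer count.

remaining voxels: 280

before carving: 729 voxels (9×9×9)
  1. axis=1 (XZ plane), |mask|=53  ⇒  voxels=477
  2. axis=2 (XY plane), |mask|=48  ⇒  voxels=280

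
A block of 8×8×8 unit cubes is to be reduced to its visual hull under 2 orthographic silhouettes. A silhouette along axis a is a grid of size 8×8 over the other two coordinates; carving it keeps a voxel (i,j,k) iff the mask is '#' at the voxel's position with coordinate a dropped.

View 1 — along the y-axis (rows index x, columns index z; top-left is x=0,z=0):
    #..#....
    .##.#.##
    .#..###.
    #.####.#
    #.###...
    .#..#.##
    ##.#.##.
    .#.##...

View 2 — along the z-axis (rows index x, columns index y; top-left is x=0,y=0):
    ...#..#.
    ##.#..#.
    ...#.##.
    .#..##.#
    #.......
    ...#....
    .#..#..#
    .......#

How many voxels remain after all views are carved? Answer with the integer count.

remaining voxels: 86

start: 8×8×8 = 512 voxels
carve view 1 (along y, XZ-mask fill 33/64): 264 voxels remain
carve view 2 (along z, XY-mask fill 19/64): 86 voxels remain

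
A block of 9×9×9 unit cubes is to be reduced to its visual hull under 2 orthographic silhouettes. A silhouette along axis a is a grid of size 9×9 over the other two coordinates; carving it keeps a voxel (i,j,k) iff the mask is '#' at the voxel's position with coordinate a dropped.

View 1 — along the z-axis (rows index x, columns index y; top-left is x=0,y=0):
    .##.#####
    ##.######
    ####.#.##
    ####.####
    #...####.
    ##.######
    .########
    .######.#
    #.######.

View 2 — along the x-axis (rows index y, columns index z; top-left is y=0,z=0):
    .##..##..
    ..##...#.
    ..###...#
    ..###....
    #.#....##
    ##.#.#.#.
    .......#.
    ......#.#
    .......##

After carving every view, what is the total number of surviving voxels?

full grid |V| = 729
V1 z: intersect with XY mask (65 set) -- 585 left
V2 x: intersect with YZ mask (28 set) -- 201 left

201 voxels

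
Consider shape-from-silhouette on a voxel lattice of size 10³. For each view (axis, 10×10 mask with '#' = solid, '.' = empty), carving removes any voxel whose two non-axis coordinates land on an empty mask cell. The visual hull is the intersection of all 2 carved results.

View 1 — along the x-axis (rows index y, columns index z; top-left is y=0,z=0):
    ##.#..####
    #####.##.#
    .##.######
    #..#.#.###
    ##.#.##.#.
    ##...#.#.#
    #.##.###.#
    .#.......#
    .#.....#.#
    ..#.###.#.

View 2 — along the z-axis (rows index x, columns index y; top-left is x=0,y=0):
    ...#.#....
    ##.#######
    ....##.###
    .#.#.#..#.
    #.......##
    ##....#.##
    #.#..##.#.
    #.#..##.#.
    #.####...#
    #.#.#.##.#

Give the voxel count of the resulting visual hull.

voxel count = 280

full grid |V| = 1000
[1] x-view keeps 57 columns → grid now 570
[2] z-view keeps 50 columns → grid now 280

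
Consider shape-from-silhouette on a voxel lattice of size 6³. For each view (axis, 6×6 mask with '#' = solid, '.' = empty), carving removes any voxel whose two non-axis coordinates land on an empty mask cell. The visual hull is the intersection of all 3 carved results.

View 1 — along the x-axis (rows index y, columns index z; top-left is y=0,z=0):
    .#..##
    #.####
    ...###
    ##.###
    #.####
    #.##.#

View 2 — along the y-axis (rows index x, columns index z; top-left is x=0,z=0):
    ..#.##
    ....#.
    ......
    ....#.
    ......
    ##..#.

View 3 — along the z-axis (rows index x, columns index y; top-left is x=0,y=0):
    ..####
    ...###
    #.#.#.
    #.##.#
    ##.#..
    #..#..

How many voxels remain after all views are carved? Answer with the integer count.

start: 6×6×6 = 216 voxels
  1. axis=0 (YZ plane), |mask|=25  ⇒  voxels=150
  2. axis=1 (XZ plane), |mask|=8  ⇒  voxels=35
  3. axis=2 (XY plane), |mask|=19  ⇒  voxels=19

remaining voxels: 19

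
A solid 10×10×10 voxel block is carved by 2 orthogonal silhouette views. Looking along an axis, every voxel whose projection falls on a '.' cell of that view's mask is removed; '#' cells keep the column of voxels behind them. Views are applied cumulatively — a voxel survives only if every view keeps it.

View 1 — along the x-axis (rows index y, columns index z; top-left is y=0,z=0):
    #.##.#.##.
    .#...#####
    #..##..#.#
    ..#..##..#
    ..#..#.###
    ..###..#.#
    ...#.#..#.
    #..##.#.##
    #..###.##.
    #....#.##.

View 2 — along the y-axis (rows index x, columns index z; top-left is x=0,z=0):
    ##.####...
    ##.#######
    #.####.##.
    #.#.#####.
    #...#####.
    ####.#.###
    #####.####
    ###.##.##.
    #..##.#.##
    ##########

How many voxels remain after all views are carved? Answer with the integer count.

remaining voxels: 384

start: 10×10×10 = 1000 voxels
step 1: project along x, AND mask (50/100) → |grid| = 500
step 2: project along y, AND mask (75/100) → |grid| = 384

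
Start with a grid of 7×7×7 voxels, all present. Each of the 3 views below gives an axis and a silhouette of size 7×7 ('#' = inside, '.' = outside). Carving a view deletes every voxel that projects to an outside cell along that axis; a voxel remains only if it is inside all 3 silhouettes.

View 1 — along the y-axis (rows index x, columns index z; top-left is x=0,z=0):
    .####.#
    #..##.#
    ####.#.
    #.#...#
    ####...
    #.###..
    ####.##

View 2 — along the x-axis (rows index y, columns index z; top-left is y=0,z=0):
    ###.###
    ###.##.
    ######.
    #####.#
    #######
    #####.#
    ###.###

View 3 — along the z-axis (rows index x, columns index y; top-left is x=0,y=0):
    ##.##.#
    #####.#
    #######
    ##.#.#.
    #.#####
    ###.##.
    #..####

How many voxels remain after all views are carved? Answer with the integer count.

start: 7×7×7 = 343 voxels
after view 1 [y-axis, 31 of 49 cells solid] → remaining = 217
after view 2 [x-axis, 42 of 49 cells solid] → remaining = 187
after view 3 [z-axis, 38 of 49 cells solid] → remaining = 147

remaining voxels: 147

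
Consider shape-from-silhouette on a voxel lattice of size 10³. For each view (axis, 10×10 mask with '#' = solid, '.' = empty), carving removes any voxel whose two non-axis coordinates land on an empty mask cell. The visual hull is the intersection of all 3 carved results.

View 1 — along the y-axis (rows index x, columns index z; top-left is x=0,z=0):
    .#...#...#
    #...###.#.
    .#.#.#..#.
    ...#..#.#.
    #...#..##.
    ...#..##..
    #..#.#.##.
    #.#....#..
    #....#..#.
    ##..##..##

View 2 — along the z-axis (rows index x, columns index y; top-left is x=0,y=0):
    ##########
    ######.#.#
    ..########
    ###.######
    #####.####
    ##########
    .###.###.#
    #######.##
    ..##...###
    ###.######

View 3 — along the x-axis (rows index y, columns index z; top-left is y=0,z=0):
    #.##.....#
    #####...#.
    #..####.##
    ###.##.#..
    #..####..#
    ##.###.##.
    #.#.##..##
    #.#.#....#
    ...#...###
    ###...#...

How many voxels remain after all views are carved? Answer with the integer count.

remaining voxels: 177

before carving: 1000 voxels (10×10×10)
[1] y-view keeps 39 columns → grid now 390
[2] z-view keeps 84 columns → grid now 326
[3] x-view keeps 54 columns → grid now 177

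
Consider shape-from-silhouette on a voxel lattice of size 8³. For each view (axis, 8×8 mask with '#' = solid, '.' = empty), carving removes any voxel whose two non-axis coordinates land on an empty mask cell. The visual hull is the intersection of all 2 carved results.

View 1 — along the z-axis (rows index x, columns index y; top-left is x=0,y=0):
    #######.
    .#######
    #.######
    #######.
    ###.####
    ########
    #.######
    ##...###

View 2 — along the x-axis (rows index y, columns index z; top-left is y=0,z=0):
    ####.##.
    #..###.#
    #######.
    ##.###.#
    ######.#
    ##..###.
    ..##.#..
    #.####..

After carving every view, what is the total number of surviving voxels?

before carving: 512 voxels (8×8×8)
V1 z: intersect with XY mask (55 set) -- 440 left
V2 x: intersect with YZ mask (44 set) -- 300 left

voxel count = 300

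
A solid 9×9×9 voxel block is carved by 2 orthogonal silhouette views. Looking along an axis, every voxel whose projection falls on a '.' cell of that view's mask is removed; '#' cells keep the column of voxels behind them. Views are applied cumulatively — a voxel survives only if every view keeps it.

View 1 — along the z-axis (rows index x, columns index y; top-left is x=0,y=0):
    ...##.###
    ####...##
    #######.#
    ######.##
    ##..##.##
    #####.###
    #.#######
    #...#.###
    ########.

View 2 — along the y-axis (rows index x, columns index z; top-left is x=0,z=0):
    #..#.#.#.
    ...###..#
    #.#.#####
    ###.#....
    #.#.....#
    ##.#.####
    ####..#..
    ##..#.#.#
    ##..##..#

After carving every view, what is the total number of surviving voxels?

initial block: 9^3 = 729
step 1: project along z, AND mask (62/81) → |grid| = 558
step 2: project along y, AND mask (44/81) → |grid| = 311

voxel count = 311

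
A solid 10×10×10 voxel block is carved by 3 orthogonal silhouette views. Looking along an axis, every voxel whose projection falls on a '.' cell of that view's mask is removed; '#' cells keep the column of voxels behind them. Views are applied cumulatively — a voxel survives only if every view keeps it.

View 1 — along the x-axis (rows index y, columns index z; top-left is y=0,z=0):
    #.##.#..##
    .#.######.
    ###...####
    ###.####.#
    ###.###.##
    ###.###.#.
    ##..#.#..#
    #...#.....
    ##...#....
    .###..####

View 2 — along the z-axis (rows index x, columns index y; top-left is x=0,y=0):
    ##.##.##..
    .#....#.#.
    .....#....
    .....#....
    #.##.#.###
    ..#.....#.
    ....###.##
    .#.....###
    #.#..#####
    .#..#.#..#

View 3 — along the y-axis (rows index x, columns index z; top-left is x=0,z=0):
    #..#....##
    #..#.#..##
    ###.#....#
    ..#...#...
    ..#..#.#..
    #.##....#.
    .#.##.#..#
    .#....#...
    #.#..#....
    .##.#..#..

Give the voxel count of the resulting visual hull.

|visual hull| = 88

initial block: 10^3 = 1000
step 1: project along x, AND mask (60/100) → |grid| = 600
step 2: project along z, AND mask (40/100) → |grid| = 228
step 3: project along y, AND mask (37/100) → |grid| = 88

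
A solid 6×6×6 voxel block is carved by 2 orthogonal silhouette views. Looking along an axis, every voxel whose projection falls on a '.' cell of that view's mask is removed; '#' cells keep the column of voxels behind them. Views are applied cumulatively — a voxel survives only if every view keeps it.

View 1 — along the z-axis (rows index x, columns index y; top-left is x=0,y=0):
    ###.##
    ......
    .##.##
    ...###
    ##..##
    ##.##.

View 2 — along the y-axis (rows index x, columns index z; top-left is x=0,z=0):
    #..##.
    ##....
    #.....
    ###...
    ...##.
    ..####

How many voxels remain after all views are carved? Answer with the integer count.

before carving: 216 voxels (6×6×6)
  1. axis=2 (XY plane), |mask|=20  ⇒  voxels=120
  2. axis=1 (XZ plane), |mask|=15  ⇒  voxels=52

52 voxels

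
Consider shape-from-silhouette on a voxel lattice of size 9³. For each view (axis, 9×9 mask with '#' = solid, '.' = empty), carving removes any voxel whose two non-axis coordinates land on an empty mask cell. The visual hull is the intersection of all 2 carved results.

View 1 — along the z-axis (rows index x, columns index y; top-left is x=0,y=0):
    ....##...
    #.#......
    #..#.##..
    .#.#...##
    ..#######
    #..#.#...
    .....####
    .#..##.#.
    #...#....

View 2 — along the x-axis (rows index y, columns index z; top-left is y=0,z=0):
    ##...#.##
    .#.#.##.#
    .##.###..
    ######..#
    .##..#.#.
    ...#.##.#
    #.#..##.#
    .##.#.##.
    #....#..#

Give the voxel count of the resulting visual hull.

before carving: 729 voxels (9×9×9)
  1. axis=2 (XY plane), |mask|=32  ⇒  voxels=288
  2. axis=0 (YZ plane), |mask|=43  ⇒  voxels=152

remaining voxels: 152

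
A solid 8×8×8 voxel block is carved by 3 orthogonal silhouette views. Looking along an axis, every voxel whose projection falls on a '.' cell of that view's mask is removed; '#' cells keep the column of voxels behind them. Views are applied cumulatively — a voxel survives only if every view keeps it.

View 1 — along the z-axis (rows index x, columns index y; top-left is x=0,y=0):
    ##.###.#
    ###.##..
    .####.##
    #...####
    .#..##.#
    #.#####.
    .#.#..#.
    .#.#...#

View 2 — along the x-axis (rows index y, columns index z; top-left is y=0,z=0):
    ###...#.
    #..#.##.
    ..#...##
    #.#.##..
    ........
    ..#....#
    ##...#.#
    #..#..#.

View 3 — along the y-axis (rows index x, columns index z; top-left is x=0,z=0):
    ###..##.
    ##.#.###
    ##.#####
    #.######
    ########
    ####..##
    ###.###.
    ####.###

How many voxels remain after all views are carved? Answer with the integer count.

93 voxels

before carving: 512 voxels (8×8×8)
after view 1 [z-axis, 38 of 64 cells solid] → remaining = 304
after view 2 [x-axis, 24 of 64 cells solid] → remaining = 110
after view 3 [y-axis, 52 of 64 cells solid] → remaining = 93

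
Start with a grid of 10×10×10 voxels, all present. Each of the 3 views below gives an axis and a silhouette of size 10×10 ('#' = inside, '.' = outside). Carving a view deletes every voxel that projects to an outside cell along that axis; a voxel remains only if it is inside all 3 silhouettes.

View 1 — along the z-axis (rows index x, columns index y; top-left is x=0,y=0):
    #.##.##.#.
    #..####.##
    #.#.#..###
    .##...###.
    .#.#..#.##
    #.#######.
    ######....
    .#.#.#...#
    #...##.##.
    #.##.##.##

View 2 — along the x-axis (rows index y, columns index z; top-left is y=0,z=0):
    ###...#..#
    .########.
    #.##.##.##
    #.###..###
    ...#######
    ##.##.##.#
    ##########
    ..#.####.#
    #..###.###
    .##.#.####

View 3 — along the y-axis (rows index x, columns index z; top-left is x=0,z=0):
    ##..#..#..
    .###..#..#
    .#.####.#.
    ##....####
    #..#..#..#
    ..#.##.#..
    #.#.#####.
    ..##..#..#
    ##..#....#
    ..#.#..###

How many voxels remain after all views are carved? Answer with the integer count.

full grid |V| = 1000
step 1: project along z, AND mask (59/100) → |grid| = 590
step 2: project along x, AND mask (71/100) → |grid| = 417
step 3: project along y, AND mask (49/100) → |grid| = 202

voxel count = 202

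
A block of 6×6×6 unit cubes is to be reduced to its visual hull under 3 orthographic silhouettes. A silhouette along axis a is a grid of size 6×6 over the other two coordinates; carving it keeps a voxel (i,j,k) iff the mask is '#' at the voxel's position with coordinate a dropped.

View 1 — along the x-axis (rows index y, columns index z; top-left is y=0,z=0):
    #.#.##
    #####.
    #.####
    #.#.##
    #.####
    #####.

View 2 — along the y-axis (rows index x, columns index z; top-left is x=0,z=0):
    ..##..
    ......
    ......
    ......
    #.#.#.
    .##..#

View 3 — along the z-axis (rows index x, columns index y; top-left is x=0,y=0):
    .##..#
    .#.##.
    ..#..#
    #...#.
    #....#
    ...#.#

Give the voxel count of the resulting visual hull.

voxel count = 16

initial block: 6^3 = 216
carve view 1 (along x, YZ-mask fill 28/36): 168 voxels remain
carve view 2 (along y, XZ-mask fill 8/36): 40 voxels remain
carve view 3 (along z, XY-mask fill 14/36): 16 voxels remain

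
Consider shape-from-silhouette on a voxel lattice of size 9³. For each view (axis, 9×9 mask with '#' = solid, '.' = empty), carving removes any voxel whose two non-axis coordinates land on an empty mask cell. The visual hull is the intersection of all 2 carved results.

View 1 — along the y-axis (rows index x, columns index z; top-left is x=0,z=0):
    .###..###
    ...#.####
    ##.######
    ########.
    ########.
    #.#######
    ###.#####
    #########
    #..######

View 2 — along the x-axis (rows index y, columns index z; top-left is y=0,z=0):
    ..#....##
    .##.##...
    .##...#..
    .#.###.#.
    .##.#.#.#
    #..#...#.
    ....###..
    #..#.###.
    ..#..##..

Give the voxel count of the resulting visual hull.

full grid |V| = 729
carve view 1 (along y, XZ-mask fill 67/81): 603 voxels remain
carve view 2 (along x, YZ-mask fill 34/81): 255 voxels remain

remaining voxels: 255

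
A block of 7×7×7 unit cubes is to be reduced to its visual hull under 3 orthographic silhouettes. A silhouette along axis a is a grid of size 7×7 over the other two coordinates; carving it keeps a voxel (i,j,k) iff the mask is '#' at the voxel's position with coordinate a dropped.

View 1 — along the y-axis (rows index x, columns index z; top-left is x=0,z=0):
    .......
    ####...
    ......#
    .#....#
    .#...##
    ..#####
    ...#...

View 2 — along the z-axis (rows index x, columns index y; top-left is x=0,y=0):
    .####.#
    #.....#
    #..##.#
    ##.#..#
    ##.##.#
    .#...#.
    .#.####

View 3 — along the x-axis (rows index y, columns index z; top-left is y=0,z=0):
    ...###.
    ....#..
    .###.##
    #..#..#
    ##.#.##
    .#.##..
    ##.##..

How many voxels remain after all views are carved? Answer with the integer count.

|visual hull| = 21

start: 7×7×7 = 343 voxels
[1] y-view keeps 16 columns → grid now 112
[2] z-view keeps 27 columns → grid now 50
[3] x-view keeps 24 columns → grid now 21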